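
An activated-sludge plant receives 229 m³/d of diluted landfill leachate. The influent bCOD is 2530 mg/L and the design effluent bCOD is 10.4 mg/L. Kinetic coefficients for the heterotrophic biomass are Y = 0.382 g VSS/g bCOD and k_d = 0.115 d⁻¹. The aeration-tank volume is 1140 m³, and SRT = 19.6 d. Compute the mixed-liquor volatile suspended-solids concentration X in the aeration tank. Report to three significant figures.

X ≈ 1160 mg/L

From V·X·(1 + k_d·θ_c) = Y·Q·(S₀ − S)·θ_c: X = 0.382 × 229 × (2530 − 10.4) × 19.6 / [1140 × (1 + 0.115 × 19.6)] = 1165 mg/L.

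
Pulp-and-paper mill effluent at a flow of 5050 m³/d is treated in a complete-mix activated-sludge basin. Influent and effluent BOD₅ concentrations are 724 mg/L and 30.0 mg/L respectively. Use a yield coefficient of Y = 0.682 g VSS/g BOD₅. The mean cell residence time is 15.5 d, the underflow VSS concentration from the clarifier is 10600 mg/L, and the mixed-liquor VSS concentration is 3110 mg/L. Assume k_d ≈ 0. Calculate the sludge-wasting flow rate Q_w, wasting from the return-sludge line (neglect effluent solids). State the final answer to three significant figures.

V·X = Y·Q·ΔS·θ_c gives V = 0.682 × 5050 × (724 − 30.0) × 15.5 / 3110 = 11913 m³.
θ_c = V·X/(Q_w·X_r) when wasting from the recycle, so Q_w = V·X/(θ_c·X_r) = 11913 × 3110 / (15.5 × 10600) = 225.5 m³/d.

Q_w ≈ 225 m³/d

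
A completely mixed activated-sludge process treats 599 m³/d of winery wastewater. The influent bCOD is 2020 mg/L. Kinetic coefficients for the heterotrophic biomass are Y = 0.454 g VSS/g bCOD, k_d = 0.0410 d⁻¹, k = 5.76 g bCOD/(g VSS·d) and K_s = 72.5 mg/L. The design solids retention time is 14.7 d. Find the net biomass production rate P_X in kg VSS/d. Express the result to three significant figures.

From the Monod/SRT balance for a CMAS, S = K_s·(1+k_d θ_c)/[θ_c·(Y k − k_d) − 1] = 72.5 × (1 + 0.0410 × 14.7) / [14.7 × (0.454 × 5.76 − 0.0410) − 1] = 116.2 / 36.84 = 3.154 mg/L.
Y_obs = Y / (1 + k_d θ_c) = 0.454 / (1 + 0.0410 × 14.7) = 0.454 / 1.603 = 0.2833.
Q·(S₀ − S) = 599 × (2020 − 3.15) × 10⁻³ = 1208 kg/d removed.
So the net sludge growth is P_X = 0.2833 × 1208 = 342.2 kg VSS/d.

P_X ≈ 342 kg VSS/d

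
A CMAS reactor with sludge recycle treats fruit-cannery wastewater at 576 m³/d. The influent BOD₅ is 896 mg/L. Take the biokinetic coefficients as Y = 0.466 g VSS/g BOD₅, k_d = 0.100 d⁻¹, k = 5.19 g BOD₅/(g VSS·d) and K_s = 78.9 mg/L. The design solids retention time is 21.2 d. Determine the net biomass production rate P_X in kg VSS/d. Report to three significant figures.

P_X ≈ 76.6 kg VSS/d

From the Monod/SRT balance for a CMAS, S = K_s·(1+k_d θ_c)/[θ_c·(Y k − k_d) − 1] = 78.9 × (1 + 0.100 × 21.2) / [21.2 × (0.466 × 5.19 − 0.100) − 1] = 246.2 / 48.15 = 5.112 mg/L.
Y_obs = Y / (1 + k_d θ_c) = 0.466 / (1 + 0.100 × 21.2) = 0.466 / 3.120 = 0.1494.
ΔS = 896 − 5.11 = 890.9 mg/L, so the substrate removal rate is 576 × 890.9/1000 = 513.2 kg BOD₅/d.
Biomass produced: P_X = Y_obs·Q·ΔS = 0.1494 × 513.2 ≈ 76.64 kg VSS/d.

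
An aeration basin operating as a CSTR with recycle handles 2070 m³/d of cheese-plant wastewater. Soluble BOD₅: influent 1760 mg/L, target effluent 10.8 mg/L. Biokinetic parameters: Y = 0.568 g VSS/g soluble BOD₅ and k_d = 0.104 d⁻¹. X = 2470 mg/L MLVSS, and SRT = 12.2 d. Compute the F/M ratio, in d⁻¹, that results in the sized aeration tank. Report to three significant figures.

From the SRT design equation V = Y Q (S₀−S) θ_c / [X (1 + k_d θ_c)] = 0.568 × 2070 × (1760 − 10.8) × 12.2 / [2470 × (1 + 0.104 × 12.2)] = 2.51×10^7 / 5604 = 4477 m³.
F/M = Q·S₀ / (V·X) = 2070 × 1760 / (4477 × 2470) = 0.3294 g soluble BOD₅·(g VSS·d)⁻¹.

F/M ≈ 0.329 d⁻¹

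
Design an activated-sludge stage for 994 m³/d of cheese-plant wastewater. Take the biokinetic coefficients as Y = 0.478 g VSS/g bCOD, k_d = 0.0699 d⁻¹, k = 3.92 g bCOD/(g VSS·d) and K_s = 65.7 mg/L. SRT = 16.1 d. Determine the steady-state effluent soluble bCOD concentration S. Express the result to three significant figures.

For a completely mixed reactor with recycle the Lawrence–McCarty relation gives S = K_s·(1 + k_d·θ_c) / [θ_c·(Y·k − k_d) − 1] = 65.7 × (1 + 0.0699 × 16.1) / [16.1 × (0.478 × 3.92 − 0.0699) − 1] = 139.6 / 28.04 = 4.980 mg/L.

S ≈ 4.98 mg/L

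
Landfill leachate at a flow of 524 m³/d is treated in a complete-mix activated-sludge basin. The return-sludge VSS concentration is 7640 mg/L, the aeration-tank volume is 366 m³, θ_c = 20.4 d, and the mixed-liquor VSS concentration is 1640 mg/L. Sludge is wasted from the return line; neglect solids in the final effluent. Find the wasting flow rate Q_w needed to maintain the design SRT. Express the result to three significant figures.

Q_w ≈ 3.85 m³/d

θ_c = V·X/(Q_w·X_r) when wasting from the recycle, so Q_w = V·X/(θ_c·X_r) = 366.0 × 1640 / (20.4 × 7640) = 3.851 m³/d.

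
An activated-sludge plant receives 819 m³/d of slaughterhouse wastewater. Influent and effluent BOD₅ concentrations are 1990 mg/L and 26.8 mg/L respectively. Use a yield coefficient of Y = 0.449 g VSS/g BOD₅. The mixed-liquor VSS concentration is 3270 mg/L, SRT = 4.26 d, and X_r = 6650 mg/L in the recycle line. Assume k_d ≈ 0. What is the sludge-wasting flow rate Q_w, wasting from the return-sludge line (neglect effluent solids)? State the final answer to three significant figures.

Biomass mass balance (decay neglected): V·X = Y·Q·(S₀ − S)·θ_c, so V = 0.449 × 819 × (1990 − 26.8) × 4.26 / 3270 = 940.5 m³.
Wasting from the return line (neglecting effluent solids): Q_w = V·X / (θ_c·X_r) = 940.5 × 3270 / (4.26 × 6650) = 108.6 m³/d.

Q_w ≈ 109 m³/d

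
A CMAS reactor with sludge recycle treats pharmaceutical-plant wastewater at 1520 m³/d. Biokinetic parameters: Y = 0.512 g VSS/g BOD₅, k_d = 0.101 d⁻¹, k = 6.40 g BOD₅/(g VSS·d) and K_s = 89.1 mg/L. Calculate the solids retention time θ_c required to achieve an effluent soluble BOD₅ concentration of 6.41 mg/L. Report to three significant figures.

From 1/θ_c = Y·k·S/(K_s + S) − k_d: Y·k·S/(K_s+S) = 0.512 × 6.40 × 6.41 / (89.1 + 6.41) = 0.2199 d⁻¹.
1/θ_c = 0.2199 − 0.101 = 0.1189 d⁻¹, so θ_c = 8.409 d.

θ_c ≈ 8.41 d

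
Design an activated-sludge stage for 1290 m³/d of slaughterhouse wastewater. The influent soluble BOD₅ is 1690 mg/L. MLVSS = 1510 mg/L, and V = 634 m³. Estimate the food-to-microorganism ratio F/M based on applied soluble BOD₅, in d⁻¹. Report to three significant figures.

F/M = applied load / biomass = Q·S₀/(V·X) = 1290 × 1690 / (634.0 × 1510) = 2.277 d⁻¹.

F/M ≈ 2.28 d⁻¹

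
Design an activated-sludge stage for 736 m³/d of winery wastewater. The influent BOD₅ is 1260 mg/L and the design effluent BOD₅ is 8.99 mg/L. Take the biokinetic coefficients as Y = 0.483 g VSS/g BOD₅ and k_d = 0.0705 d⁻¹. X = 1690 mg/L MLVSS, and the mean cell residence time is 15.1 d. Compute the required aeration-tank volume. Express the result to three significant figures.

V ≈ 1920 m³

Rearranging the biomass balance for a CMAS with decay, V = Y·Q·ΔS·θ_c / [X·(1+k_d θ_c)] = 0.483 × 736 × (1260 − 8.99) × 15.1 / [1690 × (1 + 0.0705 × 15.1)] = 6.72×10^6 / 3489 = 1925 m³.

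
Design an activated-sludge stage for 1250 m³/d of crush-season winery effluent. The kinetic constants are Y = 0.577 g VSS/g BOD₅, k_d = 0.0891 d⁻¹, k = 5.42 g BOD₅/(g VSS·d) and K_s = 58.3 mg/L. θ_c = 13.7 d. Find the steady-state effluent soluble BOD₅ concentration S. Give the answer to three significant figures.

For a completely mixed reactor with recycle the Lawrence–McCarty relation gives S = K_s·(1 + k_d·θ_c) / [θ_c·(Y·k − k_d) − 1] = 58.3 × (1 + 0.0891 × 13.7) / [13.7 × (0.577 × 5.42 − 0.0891) − 1] = 129.5 / 40.62 = 3.187 mg/L.

S ≈ 3.19 mg/L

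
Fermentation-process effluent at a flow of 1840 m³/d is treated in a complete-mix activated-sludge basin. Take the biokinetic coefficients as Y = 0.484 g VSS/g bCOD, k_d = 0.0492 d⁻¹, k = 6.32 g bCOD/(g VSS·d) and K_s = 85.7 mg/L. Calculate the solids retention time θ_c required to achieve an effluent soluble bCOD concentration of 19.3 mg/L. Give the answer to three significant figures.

Specific growth rate at S = 19.3 mg/L: μ = YkS/(K_s+S) = 0.484·6.32·19.3/(85.7+19.3) = 0.5623 d⁻¹.
Then 1/θ_c = μ − k_d = 0.5623 − 0.0492 = 0.5131 d⁻¹, giving θ_c = 1.949 d.

θ_c ≈ 1.95 d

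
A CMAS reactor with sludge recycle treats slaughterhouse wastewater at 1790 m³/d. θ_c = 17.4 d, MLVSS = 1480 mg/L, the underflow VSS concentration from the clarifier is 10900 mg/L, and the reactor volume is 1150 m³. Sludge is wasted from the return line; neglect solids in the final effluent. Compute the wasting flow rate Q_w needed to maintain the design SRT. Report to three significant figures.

Q_w ≈ 8.97 m³/d

Wasting from the return line (neglecting effluent solids): Q_w = V·X / (θ_c·X_r) = 1150 × 1480 / (17.4 × 10900) = 8.974 m³/d.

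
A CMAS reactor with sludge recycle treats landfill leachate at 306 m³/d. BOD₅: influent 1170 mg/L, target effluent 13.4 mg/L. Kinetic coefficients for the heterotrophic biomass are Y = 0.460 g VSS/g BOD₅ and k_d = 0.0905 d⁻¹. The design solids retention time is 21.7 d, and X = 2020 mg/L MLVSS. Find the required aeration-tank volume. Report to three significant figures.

V ≈ 590 m³

Rearranging the biomass balance for a CMAS with decay, V = Y·Q·ΔS·θ_c / [X·(1+k_d θ_c)] = 0.460 × 306 × (1170 − 13.4) × 21.7 / [2020 × (1 + 0.0905 × 21.7)] = 3.53×10^6 / 5987 = 590.1 m³.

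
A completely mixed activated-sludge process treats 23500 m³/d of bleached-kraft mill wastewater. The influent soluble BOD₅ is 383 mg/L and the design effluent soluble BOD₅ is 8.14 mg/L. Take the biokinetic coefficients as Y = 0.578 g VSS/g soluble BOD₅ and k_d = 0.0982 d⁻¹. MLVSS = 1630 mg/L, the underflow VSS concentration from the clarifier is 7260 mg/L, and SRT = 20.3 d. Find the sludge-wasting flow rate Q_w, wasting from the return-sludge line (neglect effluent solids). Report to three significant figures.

From the SRT design equation V = Y Q (S₀−S) θ_c / [X (1 + k_d θ_c)] = 0.578 × 23500 × (383 − 8.14) × 20.3 / [1630 × (1 + 0.0982 × 20.3)] = 1.03×10^8 / 4879 = 21184 m³.
Wasting from the return line (neglecting effluent solids): Q_w = V·X / (θ_c·X_r) = 21184 × 1630 / (20.3 × 7260) = 234.3 m³/d.

Q_w ≈ 234 m³/d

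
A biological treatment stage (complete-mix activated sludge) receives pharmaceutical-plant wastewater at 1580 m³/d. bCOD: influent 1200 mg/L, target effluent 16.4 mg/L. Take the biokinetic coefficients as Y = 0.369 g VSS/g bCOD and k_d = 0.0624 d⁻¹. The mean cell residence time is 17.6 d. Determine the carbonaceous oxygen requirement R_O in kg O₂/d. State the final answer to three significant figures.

Y_obs = Y / (1 + k_d θ_c) = 0.369 / (1 + 0.0624 × 17.6) = 0.369 / 2.098 = 0.1759.
Mass of bCOD removed per day: Q(S₀ − S) = 1580 × 1184 g/m³ = 1870 kg/d.
P_X = Y_obs·Q·(S₀ − S) = 0.1759 × 1870 = 328.9 kg VSS/d.
R_O = Q·ΔS − 1.42 P_X = 1870 − 467.0 = 1403 kg O₂/d.

R_O ≈ 1400 kg O₂/d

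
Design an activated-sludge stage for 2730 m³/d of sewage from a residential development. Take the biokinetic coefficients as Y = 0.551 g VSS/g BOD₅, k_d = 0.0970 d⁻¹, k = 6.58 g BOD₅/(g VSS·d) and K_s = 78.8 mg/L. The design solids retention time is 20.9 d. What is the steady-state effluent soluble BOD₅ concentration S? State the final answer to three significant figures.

From the Monod/SRT balance for a CMAS, S = K_s·(1+k_d θ_c)/[θ_c·(Y k − k_d) − 1] = 78.8 × (1 + 0.0970 × 20.9) / [20.9 × (0.551 × 6.58 − 0.0970) − 1] = 238.6 / 72.75 = 3.279 mg/L.

S ≈ 3.28 mg/L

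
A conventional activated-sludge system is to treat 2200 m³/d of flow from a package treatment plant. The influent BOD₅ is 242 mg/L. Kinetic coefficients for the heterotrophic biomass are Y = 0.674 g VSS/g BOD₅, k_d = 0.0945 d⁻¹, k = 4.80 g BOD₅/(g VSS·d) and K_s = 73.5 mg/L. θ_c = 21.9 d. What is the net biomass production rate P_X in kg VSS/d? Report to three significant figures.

From the Monod/SRT balance for a CMAS, S = K_s·(1+k_d θ_c)/[θ_c·(Y k − k_d) − 1] = 73.5 × (1 + 0.0945 × 21.9) / [21.9 × (0.674 × 4.80 − 0.0945) − 1] = 225.6 / 67.78 = 3.329 mg/L.
Observed yield with endogenous decay: Y_obs = Y / (1 + k_d·θ_c) = 0.674 / (1 + 0.0945 × 21.9) = 0.674 / 3.070 = 0.2196 g VSS/g BOD₅.
Substrate removed = Q·(S₀ − S) = 2200 m³/d × (242 − 3.33) g/m³ = 5.25×10^5 g/d = 525.1 kg/d.
Net biomass production P_X = Y_obs × Q·(S₀ − S) = 0.2196 × 525.1 = 115.3 kg VSS/d.

P_X ≈ 115 kg VSS/d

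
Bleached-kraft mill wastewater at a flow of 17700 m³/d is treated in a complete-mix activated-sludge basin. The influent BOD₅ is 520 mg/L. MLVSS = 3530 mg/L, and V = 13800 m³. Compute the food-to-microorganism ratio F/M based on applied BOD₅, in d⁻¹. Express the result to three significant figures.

F/M = applied load / biomass = Q·S₀/(V·X) = 17700 × 520 / (13800 × 3530) = 0.1889 d⁻¹.

F/M ≈ 0.189 d⁻¹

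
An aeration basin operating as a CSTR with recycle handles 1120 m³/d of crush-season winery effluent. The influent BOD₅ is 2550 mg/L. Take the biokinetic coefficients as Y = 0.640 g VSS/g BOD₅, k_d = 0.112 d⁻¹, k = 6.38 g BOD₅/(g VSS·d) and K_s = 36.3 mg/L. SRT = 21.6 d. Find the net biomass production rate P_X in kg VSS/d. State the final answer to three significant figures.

P_X ≈ 534 kg VSS/d

For a completely mixed reactor with recycle the Lawrence–McCarty relation gives S = K_s·(1 + k_d·θ_c) / [θ_c·(Y·k − k_d) − 1] = 36.3 × (1 + 0.112 × 21.6) / [21.6 × (0.640 × 6.38 − 0.112) − 1] = 124.1 / 84.78 = 1.464 mg/L.
Y_obs = Y / (1 + k_d θ_c) = 0.640 / (1 + 0.112 × 21.6) = 0.640 / 3.419 = 0.1872.
Mass of BOD₅ removed per day: Q(S₀ − S) = 1120 × 2549 g/m³ = 2854 kg/d.
P_X = Y_obs · Q(S₀ − S) = 0.1872 × 2854 = 534.3 kg VSS/d.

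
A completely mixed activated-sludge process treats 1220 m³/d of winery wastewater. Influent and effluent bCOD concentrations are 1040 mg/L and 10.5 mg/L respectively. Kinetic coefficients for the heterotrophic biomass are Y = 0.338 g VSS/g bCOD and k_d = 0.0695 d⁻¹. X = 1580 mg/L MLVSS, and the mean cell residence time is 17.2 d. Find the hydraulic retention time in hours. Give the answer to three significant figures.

Steady-state biomass mass balance: V·X·(1 + k_d·θ_c) = Y·Q·(S₀ − S)·θ_c, so V = 0.338 × 1220 × (1040 − 10.5) × 17.2 / [1580 × (1 + 0.0695 × 17.2)] = 7.3×10^6 / 3469 = 2105 m³.
Hydraulic retention time τ = V/Q = 2105 / 1220 = 1.725 d = 41.41 h.

τ ≈ 41.4 h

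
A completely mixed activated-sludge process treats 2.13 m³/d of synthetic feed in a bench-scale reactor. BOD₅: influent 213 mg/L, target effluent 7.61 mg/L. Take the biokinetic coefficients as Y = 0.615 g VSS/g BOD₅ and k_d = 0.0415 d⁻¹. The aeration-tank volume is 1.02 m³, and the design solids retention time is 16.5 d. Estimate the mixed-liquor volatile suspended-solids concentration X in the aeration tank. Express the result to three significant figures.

X ≈ 2580 mg/L

From V·X·(1 + k_d·θ_c) = Y·Q·(S₀ − S)·θ_c: X = 0.615 × 2.13 × (213 − 7.61) × 16.5 / [1.02 × (1 + 0.0415 × 16.5)] = 2583 mg/L.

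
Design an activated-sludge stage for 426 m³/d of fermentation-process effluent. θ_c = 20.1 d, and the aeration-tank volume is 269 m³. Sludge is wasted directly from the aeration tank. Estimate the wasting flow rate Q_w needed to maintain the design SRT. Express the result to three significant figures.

With mixed-liquor wasting, θ_c = V/Q_w, so Q_w = V/θ_c = 269.0/20.1 = 13.38 m³/d.

Q_w ≈ 13.4 m³/d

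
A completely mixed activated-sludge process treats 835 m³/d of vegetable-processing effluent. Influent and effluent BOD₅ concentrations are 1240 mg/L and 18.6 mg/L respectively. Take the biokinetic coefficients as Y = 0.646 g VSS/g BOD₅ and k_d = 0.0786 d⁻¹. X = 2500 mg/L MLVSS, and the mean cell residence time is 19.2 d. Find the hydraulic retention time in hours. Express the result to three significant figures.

From the SRT design equation V = Y Q (S₀−S) θ_c / [X (1 + k_d θ_c)] = 0.646 × 835 × (1240 − 18.6) × 19.2 / [2500 × (1 + 0.0786 × 19.2)] = 1.26×10^7 / 6273 = 2017 m³.
Hydraulic retention time τ = V/Q = 2017 / 835 = 2.415 d = 57.96 h.

τ ≈ 58.0 h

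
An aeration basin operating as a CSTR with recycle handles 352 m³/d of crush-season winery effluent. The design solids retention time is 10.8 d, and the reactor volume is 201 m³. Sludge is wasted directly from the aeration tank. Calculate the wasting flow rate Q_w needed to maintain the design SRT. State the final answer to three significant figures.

Wasting from the aeration tank: Q_w = V / θ_c = 201.0 / 10.8 = 18.61 m³/d.

Q_w ≈ 18.6 m³/d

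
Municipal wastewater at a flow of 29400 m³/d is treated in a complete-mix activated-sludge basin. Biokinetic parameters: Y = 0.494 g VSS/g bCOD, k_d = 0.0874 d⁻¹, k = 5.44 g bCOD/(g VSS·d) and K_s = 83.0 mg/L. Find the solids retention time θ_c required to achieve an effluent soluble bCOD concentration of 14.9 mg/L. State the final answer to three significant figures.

θ_c ≈ 3.11 d

Specific growth rate at S = 14.9 mg/L: μ = YkS/(K_s+S) = 0.494·5.44·14.9/(83.0+14.9) = 0.4090 d⁻¹.
θ_c = 1/(μ − k_d) = 1/(0.4090 − 0.0874) = 1/0.3216 = 3.109 d.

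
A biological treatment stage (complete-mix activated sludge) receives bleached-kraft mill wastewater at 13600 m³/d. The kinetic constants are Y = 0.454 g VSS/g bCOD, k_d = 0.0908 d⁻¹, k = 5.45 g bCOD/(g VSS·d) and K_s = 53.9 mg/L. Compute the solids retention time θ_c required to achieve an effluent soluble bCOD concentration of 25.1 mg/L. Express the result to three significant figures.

From 1/θ_c = Y·k·S/(K_s + S) − k_d: Y·k·S/(K_s+S) = 0.454 × 5.45 × 25.1 / (53.9 + 25.1) = 0.7861 d⁻¹.
1/θ_c = 0.7861 − 0.0908 = 0.6953 d⁻¹, so θ_c = 1.438 d.

θ_c ≈ 1.44 d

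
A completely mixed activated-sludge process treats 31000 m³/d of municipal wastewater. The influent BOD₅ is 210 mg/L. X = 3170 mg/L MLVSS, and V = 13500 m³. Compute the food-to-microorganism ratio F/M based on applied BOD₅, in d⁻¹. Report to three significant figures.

F/M = applied load / biomass = Q·S₀/(V·X) = 31000 × 210 / (13500 × 3170) = 0.1521 d⁻¹.

F/M ≈ 0.152 d⁻¹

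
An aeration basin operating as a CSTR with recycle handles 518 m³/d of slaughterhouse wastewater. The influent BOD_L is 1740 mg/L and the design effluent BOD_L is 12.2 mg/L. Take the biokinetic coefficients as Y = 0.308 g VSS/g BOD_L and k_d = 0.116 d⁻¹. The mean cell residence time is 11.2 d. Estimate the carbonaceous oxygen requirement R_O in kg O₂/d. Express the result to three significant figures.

The observed yield is Y_obs = Y/(1 + k_d·θ_c) = 0.308 / (1 + 0.116 × 11.2) = 0.308 / 2.299 = 0.1340 g VSS per g BOD_L removed.
Mass of BOD_L removed per day: Q(S₀ − S) = 518 × 1728 g/m³ = 895.0 kg/d.
P_X = Y_obs·Q·(S₀ − S) = 0.1340 × 895.0 = 119.9 kg VSS/d.
R_O = Q·(S₀ − S) − 1.42·P_X = 895.0 − 1.42 × 119.9 = 724.8 kg O₂/d.

R_O ≈ 725 kg O₂/d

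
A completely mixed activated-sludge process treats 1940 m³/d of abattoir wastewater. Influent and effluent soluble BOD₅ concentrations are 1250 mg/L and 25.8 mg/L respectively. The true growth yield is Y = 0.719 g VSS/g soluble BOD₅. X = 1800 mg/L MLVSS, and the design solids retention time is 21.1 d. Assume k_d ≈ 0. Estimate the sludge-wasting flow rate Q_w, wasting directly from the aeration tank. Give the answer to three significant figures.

Q_w ≈ 949 m³/d

With k_d = 0 the design equation reduces to V = Y Q (S₀−S) θ_c / X = 0.719 × 1940 × (1250 − 25.8) × 21.1 / 1800 = 20017 m³.
For wasting at MLVSS concentration, Q_w = V/θ_c = 20017/21.1 = 948.7 m³/d.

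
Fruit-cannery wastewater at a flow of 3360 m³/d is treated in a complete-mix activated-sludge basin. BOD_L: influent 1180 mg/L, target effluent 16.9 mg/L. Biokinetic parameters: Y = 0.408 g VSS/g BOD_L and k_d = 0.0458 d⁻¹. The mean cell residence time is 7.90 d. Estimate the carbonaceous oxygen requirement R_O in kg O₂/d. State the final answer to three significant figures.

R_O ≈ 2250 kg O₂/d

Correct the yield for decay: Y_obs = Y/(1 + k_d θ_c) = 0.408 / (1 + 0.0458 × 7.90) = 0.408 / 1.362 = 0.2996.
Q·(S₀ − S) = 3360 × (1180 − 16.9) × 10⁻³ = 3908 kg/d removed.
Biomass synthesised: P_X = Y_obs × 3908 = 1171 kg VSS/d.
R_O = Q·(S₀ − S) − 1.42·P_X = 3908 − 1.42 × 1171 = 2245 kg O₂/d.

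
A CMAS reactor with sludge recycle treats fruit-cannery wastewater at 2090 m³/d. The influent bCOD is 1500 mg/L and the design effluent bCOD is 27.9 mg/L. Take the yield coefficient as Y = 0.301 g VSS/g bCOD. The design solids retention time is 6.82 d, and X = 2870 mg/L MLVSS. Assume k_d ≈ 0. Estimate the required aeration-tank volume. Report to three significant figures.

V ≈ 2200 m³

Biomass mass balance (decay neglected): V·X = Y·Q·(S₀ − S)·θ_c, so V = 0.301 × 2090 × (1500 − 27.9) × 6.82 / 2870 = 2201 m³.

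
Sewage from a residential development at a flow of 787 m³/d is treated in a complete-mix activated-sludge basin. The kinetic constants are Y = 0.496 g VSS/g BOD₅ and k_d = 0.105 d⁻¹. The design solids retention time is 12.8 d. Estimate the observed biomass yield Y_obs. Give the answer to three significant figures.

Correct the yield for decay: Y_obs = Y/(1 + k_d θ_c) = 0.496 / (1 + 0.105 × 12.8) = 0.496 / 2.344 = 0.2116.

Y_obs ≈ 0.212 g VSS/g BOD₅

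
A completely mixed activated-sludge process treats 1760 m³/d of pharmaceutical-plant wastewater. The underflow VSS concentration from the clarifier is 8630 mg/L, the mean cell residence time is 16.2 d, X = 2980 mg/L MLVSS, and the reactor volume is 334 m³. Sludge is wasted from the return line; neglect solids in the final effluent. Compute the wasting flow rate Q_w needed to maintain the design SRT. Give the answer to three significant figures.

Q_w ≈ 7.12 m³/d

Wasting from the return line (neglecting effluent solids): Q_w = V·X / (θ_c·X_r) = 334.0 × 2980 / (16.2 × 8630) = 7.119 m³/d.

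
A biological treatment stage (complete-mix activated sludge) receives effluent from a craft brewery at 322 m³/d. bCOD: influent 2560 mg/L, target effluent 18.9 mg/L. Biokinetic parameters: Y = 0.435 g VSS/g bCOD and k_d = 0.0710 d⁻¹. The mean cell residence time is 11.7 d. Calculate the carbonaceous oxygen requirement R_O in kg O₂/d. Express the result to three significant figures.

R_O ≈ 542 kg O₂/d

Observed yield with endogenous decay: Y_obs = Y / (1 + k_d·θ_c) = 0.435 / (1 + 0.0710 × 11.7) = 0.435 / 1.831 = 0.2376 g VSS/g bCOD.
ΔS = 2560 − 18.9 = 2541 mg/L, so the substrate removal rate is 322 × 2541/1000 = 818.2 kg bCOD/d.
P_X = Y_obs·Q·(S₀ − S) = 0.2376 × 818.2 = 194.4 kg VSS/d.
R_O = Q·(S₀ − S) − 1.42·P_X = 818.2 − 1.42 × 194.4 = 542.2 kg O₂/d.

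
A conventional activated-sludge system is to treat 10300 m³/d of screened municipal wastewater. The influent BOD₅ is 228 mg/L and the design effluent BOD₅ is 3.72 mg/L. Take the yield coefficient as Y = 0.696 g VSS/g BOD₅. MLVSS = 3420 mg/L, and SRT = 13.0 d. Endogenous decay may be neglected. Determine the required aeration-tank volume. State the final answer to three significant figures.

V ≈ 6110 m³

With k_d = 0 the design equation reduces to V = Y Q (S₀−S) θ_c / X = 0.696 × 10300 × (228 − 3.72) × 13.0 / 3420 = 6112 m³.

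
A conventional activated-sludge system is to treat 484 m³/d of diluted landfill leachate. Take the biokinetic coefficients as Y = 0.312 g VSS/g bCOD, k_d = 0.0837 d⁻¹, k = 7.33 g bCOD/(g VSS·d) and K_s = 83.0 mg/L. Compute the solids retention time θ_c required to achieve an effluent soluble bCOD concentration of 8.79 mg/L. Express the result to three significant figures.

From 1/θ_c = Y·k·S/(K_s + S) − k_d: Y·k·S/(K_s+S) = 0.312 × 7.33 × 8.79 / (83.0 + 8.79) = 0.2190 d⁻¹.
1/θ_c = 0.2190 − 0.0837 = 0.1353 d⁻¹, so θ_c = 7.391 d.

θ_c ≈ 7.39 d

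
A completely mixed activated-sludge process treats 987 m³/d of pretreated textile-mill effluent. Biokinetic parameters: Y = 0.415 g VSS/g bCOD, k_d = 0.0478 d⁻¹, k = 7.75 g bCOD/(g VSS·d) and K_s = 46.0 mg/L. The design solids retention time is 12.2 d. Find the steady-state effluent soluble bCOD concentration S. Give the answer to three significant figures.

S ≈ 1.93 mg/L

From the Monod/SRT balance for a CMAS, S = K_s·(1+k_d θ_c)/[θ_c·(Y k − k_d) − 1] = 46.0 × (1 + 0.0478 × 12.2) / [12.2 × (0.415 × 7.75 − 0.0478) − 1] = 72.83 / 37.66 = 1.934 mg/L.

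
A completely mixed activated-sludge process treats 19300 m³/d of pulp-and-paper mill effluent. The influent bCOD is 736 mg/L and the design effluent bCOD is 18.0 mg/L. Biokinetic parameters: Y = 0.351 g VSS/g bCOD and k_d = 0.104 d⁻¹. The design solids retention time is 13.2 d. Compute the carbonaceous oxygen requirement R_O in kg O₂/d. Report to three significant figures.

Correct the yield for decay: Y_obs = Y/(1 + k_d θ_c) = 0.351 / (1 + 0.104 × 13.2) = 0.351 / 2.373 = 0.1479.
ΔS = 736 − 18.0 = 718.0 mg/L, so the substrate removal rate is 19300 × 718.0/1000 = 13857 kg bCOD/d.
Biomass synthesised: P_X = Y_obs × 13857 = 2050 kg VSS/d.
R_O = Q·(S₀ − S) − 1.42·P_X = 13857 − 1.42 × 2050 = 10947 kg O₂/d.

R_O ≈ 10900 kg O₂/d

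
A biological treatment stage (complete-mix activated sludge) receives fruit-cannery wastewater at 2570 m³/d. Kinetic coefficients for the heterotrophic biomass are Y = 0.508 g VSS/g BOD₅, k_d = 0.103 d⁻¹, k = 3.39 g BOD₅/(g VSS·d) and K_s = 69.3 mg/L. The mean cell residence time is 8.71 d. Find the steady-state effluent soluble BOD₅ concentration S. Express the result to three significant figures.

Effluent substrate depends only on kinetics and SRT: S = K_s(1 + k_d θ_c) / [θ_c(Yk − k_d) − 1] = 69.3 × (1 + 0.103 × 8.71) / [8.71 × (0.508 × 3.39 − 0.103) − 1] = 131.5 / 13.10 = 10.03 mg/L.

S ≈ 10.0 mg/L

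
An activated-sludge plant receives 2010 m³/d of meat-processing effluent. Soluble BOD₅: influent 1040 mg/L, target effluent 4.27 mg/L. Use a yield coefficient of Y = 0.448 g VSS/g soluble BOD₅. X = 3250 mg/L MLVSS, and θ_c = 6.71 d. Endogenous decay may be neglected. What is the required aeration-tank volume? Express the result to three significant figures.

V ≈ 1930 m³

V·X = Y·Q·ΔS·θ_c gives V = 0.448 × 2010 × (1040 − 4.27) × 6.71 / 3250 = 1926 m³.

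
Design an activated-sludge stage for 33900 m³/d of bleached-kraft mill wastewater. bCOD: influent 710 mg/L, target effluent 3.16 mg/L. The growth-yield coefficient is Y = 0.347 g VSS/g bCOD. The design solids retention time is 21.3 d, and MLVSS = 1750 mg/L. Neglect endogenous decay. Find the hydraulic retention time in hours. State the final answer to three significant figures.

V·X = Y·Q·ΔS·θ_c gives V = 0.347 × 33900 × (710 − 3.16) × 21.3 / 1750 = 101203 m³.
τ = V/Q = 101203/33900 = 2.985 d, or 71.65 h.

τ ≈ 71.6 h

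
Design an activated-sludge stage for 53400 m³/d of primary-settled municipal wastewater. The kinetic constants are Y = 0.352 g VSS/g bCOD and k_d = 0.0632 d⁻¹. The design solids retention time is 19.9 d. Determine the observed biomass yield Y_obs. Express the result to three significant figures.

Observed yield with endogenous decay: Y_obs = Y / (1 + k_d·θ_c) = 0.352 / (1 + 0.0632 × 19.9) = 0.352 / 2.258 = 0.1559 g VSS/g bCOD.

Y_obs ≈ 0.156 g VSS/g bCOD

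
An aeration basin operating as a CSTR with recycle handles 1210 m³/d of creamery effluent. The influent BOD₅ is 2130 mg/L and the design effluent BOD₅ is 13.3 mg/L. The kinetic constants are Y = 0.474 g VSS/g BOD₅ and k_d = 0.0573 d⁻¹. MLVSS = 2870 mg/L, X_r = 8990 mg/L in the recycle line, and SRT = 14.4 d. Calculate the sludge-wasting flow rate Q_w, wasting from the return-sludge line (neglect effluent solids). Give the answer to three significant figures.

Q_w ≈ 74.0 m³/d

Rearranging the biomass balance for a CMAS with decay, V = Y·Q·ΔS·θ_c / [X·(1+k_d θ_c)] = 0.474 × 1210 × (2130 − 13.3) × 14.4 / [2870 × (1 + 0.0573 × 14.4)] = 1.75×10^7 / 5238 = 3337 m³.
θ_c = V·X/(Q_w·X_r) when wasting from the recycle, so Q_w = V·X/(θ_c·X_r) = 3337 × 2870 / (14.4 × 8990) = 73.99 m³/d.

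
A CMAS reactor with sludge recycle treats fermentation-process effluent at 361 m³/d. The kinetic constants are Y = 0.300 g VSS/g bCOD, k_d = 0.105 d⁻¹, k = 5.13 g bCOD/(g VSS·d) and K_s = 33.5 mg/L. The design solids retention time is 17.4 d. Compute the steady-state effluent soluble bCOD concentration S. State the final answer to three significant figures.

S ≈ 3.95 mg/L

From the Monod/SRT balance for a CMAS, S = K_s·(1+k_d θ_c)/[θ_c·(Y k − k_d) − 1] = 33.5 × (1 + 0.105 × 17.4) / [17.4 × (0.300 × 5.13 − 0.105) − 1] = 94.70 / 23.95 = 3.954 mg/L.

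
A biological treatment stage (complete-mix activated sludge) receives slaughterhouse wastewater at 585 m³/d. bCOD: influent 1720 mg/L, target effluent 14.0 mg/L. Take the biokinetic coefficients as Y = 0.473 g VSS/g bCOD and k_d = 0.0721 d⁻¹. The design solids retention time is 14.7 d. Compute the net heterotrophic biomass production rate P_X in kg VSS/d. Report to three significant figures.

Correct the yield for decay: Y_obs = Y/(1 + k_d θ_c) = 0.473 / (1 + 0.0721 × 14.7) = 0.473 / 2.060 = 0.2296.
Q·(S₀ − S) = 585 × (1720 − 14.0) × 10⁻³ = 998.0 kg/d removed.
Biomass produced: P_X = Y_obs·Q·ΔS = 0.2296 × 998.0 ≈ 229.2 kg VSS/d.

P_X ≈ 229 kg VSS/d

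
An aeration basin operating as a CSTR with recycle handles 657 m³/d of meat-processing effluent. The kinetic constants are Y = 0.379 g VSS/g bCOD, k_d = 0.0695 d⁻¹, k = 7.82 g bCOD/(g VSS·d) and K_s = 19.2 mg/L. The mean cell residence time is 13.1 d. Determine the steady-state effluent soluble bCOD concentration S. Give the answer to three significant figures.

For a completely mixed reactor with recycle the Lawrence–McCarty relation gives S = K_s·(1 + k_d·θ_c) / [θ_c·(Y·k − k_d) − 1] = 19.2 × (1 + 0.0695 × 13.1) / [13.1 × (0.379 × 7.82 − 0.0695) − 1] = 36.68 / 36.92 = 0.9936 mg/L.

S ≈ 0.994 mg/L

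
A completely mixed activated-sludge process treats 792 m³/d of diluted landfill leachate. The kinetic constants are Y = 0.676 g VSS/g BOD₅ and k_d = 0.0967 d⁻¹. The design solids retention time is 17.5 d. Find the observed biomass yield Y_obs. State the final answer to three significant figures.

The observed yield is Y_obs = Y/(1 + k_d·θ_c) = 0.676 / (1 + 0.0967 × 17.5) = 0.676 / 2.692 = 0.2511 g VSS per g BOD₅ removed.

Y_obs ≈ 0.251 g VSS/g BOD₅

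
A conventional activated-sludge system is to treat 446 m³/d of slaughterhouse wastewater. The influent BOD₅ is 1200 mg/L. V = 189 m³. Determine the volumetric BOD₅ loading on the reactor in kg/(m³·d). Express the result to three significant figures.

Applied BOD₅ load per unit volume = Q·S₀/V = (446 × 1200/1000)/189.0 = 2.832 kg BOD₅·m⁻³·d⁻¹.

L_v ≈ 2.83 kg BOD₅/(m³·d)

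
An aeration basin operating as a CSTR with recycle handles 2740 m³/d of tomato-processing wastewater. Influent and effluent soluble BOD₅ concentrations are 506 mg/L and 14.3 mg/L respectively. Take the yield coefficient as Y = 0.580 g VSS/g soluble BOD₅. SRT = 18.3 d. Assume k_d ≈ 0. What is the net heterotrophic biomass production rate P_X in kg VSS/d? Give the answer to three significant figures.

Since k_d ≈ 0, Y_obs = Y = 0.580 g VSS/g soluble BOD₅.
ΔS = 506 − 14.3 = 491.7 mg/L, so the substrate removal rate is 2740 × 491.7/1000 = 1347 kg soluble BOD₅/d.
So the net sludge growth is P_X = 0.5800 × 1347 = 781.4 kg VSS/d.

P_X ≈ 781 kg VSS/d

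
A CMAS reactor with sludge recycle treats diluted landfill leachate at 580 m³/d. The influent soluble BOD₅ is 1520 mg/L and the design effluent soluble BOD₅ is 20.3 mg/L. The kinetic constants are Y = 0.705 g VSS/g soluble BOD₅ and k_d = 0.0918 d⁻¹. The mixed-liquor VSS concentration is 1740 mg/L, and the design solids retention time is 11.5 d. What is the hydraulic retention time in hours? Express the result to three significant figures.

Steady-state biomass mass balance: V·X·(1 + k_d·θ_c) = Y·Q·(S₀ − S)·θ_c, so V = 0.705 × 580 × (1520 − 20.3) × 11.5 / [1740 × (1 + 0.0918 × 11.5)] = 7.05×10^6 / 3577 = 1972 m³.
τ = V/Q = 1972/580 = 3.399 d, or 81.58 h.

τ ≈ 81.6 h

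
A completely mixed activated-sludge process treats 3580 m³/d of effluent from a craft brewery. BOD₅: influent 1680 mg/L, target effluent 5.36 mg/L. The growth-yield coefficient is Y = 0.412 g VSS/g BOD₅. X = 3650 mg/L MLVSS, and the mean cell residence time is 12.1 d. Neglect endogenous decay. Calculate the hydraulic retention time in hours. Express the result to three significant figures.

τ ≈ 54.9 h

V·X = Y·Q·ΔS·θ_c gives V = 0.412 × 3580 × (1680 − 5.36) × 12.1 / 3650 = 8188 m³.
HRT = V/Q = 8188 m³ / 3580 m³·d⁻¹ = 2.287 d × 24 = 54.89 h.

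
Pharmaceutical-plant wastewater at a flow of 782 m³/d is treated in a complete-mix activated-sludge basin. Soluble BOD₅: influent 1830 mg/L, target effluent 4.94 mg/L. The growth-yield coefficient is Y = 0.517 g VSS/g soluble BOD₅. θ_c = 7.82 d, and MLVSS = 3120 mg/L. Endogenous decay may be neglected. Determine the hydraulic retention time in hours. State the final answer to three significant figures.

τ ≈ 56.8 h

Biomass mass balance (decay neglected): V·X = Y·Q·(S₀ − S)·θ_c, so V = 0.517 × 782 × (1830 − 4.94) × 7.82 / 3120 = 1849 m³.
Hydraulic retention time τ = V/Q = 1849 / 782 = 2.365 d = 56.76 h.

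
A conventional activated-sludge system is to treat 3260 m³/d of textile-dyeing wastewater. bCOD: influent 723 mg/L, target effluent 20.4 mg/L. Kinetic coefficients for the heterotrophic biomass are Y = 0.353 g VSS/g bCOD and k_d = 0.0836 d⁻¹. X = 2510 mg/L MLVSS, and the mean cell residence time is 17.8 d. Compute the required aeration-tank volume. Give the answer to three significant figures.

Steady-state biomass mass balance: V·X·(1 + k_d·θ_c) = Y·Q·(S₀ − S)·θ_c, so V = 0.353 × 3260 × (723 − 20.4) × 17.8 / [2510 × (1 + 0.0836 × 17.8)] = 1.44×10^7 / 6245 = 2305 m³.

V ≈ 2300 m³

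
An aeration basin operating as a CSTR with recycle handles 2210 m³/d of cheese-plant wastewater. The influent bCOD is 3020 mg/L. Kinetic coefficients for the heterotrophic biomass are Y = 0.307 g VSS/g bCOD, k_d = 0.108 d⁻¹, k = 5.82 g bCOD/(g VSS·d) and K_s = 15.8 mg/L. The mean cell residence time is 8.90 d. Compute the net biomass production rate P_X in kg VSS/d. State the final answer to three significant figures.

From the Monod/SRT balance for a CMAS, S = K_s·(1+k_d θ_c)/[θ_c·(Y k − k_d) − 1] = 15.8 × (1 + 0.108 × 8.90) / [8.90 × (0.307 × 5.82 − 0.108) − 1] = 30.99 / 13.94 = 2.223 mg/L.
Correct the yield for decay: Y_obs = Y/(1 + k_d θ_c) = 0.307 / (1 + 0.108 × 8.90) = 0.307 / 1.961 = 0.1565.
ΔS = 3020 − 2.22 = 3018 mg/L, so the substrate removal rate is 2210 × 3018/1000 = 6669 kg bCOD/d.
So the net sludge growth is P_X = 0.1565 × 6669 = 1044 kg VSS/d.

P_X ≈ 1040 kg VSS/d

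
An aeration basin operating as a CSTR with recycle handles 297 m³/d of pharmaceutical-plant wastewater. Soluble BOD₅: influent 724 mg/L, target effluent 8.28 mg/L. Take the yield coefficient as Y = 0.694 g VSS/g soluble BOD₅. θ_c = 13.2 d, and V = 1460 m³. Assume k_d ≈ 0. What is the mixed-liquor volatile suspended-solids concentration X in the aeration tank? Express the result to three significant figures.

Without decay, X = Y Q (S₀−S) θ_c / V = 0.694 × 297 × (724 − 8.28) × 13.2 / 1460 = 1334 mg/L.

X ≈ 1330 mg/L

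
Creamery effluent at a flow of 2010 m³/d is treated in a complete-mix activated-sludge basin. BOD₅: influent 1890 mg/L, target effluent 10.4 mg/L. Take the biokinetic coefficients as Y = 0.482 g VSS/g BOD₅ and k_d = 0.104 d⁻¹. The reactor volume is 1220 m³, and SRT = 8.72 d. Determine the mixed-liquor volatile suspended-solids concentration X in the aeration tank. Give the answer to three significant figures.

X = Y·Q·ΔS·θ_c / [V·(1 + k_d θ_c)] = 0.482 × 2010 × (1890 − 10.4) × 8.72 / [1220 × (1 + 0.104 × 8.72)] = 6826 mg/L.

X ≈ 6830 mg/L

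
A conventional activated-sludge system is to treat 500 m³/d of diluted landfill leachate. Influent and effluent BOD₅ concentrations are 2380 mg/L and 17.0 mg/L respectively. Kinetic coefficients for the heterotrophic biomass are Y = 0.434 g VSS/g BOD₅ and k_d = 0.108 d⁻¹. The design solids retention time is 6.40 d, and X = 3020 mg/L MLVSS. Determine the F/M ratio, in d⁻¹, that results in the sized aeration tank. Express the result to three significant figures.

F/M ≈ 0.613 d⁻¹

Steady-state biomass mass balance: V·X·(1 + k_d·θ_c) = Y·Q·(S₀ − S)·θ_c, so V = 0.434 × 500 × (2380 − 17.0) × 6.40 / [3020 × (1 + 0.108 × 6.40)] = 3.28×10^6 / 5107 = 642.5 m³.
F/M = applied load / biomass = Q·S₀/(V·X) = 500 × 2380 / (642.5 × 3020) = 0.6133 d⁻¹.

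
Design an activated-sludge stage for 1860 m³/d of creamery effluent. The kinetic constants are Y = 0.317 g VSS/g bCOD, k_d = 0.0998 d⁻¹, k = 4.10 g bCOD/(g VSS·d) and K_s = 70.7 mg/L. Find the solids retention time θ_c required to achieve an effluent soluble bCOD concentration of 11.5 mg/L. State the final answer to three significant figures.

θ_c ≈ 12.2 d

Specific growth rate at S = 11.5 mg/L: μ = YkS/(K_s+S) = 0.317·4.10·11.5/(70.7+11.5) = 0.1818 d⁻¹.
Then 1/θ_c = μ − k_d = 0.1818 − 0.0998 = 0.08203 d⁻¹, giving θ_c = 12.19 d.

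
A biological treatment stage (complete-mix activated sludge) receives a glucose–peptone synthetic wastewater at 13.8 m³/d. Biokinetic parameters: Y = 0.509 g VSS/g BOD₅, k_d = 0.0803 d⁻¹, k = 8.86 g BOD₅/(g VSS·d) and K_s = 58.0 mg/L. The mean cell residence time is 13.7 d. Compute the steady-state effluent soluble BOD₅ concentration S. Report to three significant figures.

From the Monod/SRT balance for a CMAS, S = K_s·(1+k_d θ_c)/[θ_c·(Y k − k_d) − 1] = 58.0 × (1 + 0.0803 × 13.7) / [13.7 × (0.509 × 8.86 − 0.0803) − 1] = 121.8 / 59.68 = 2.041 mg/L.

S ≈ 2.04 mg/L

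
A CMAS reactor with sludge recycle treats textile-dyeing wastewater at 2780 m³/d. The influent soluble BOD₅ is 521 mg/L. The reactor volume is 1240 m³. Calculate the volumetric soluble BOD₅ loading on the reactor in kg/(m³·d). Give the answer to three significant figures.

Volumetric loading L_v = Q·S₀ / V = 2780 × 521 g/m³ / 1240 m³ = 1168 g/(m³·d) = 1.168 kg soluble BOD₅/(m³·d).

L_v ≈ 1.17 kg soluble BOD₅/(m³·d)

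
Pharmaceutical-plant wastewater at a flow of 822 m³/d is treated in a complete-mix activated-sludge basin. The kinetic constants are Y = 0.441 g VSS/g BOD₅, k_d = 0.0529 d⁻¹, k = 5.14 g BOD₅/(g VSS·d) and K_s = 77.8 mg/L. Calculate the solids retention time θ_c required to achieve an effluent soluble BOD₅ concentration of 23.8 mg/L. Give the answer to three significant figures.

From 1/θ_c = Y·k·S/(K_s + S) − k_d: Y·k·S/(K_s+S) = 0.441 × 5.14 × 23.8 / (77.8 + 23.8) = 0.5310 d⁻¹.
θ_c = 1/(μ − k_d) = 1/(0.5310 − 0.0529) = 1/0.4781 = 2.092 d.

θ_c ≈ 2.09 d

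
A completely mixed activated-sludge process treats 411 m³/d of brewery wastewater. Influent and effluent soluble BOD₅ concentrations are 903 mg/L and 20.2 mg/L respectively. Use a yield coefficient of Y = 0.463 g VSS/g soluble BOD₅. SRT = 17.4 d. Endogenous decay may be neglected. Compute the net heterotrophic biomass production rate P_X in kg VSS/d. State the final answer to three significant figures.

P_X ≈ 168 kg VSS/d

Since k_d ≈ 0, Y_obs = Y = 0.463 g VSS/g soluble BOD₅.
Substrate removed = Q·(S₀ − S) = 411 m³/d × (903 − 20.2) g/m³ = 3.63×10^5 g/d = 362.8 kg/d.
Net biomass production P_X = Y_obs × Q·(S₀ − S) = 0.4630 × 362.8 = 168.0 kg VSS/d.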